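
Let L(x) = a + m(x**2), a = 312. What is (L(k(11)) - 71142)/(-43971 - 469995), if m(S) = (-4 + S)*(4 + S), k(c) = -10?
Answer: 10141/85661 ≈ 0.11839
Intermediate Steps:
L(x) = 296 + x**4 (L(x) = 312 + (-16 + (x**2)**2) = 312 + (-16 + x**4) = 296 + x**4)
(L(k(11)) - 71142)/(-43971 - 469995) = ((296 + (-10)**4) - 71142)/(-43971 - 469995) = ((296 + 10000) - 71142)/(-513966) = (10296 - 71142)*(-1/513966) = -60846*(-1/513966) = 10141/85661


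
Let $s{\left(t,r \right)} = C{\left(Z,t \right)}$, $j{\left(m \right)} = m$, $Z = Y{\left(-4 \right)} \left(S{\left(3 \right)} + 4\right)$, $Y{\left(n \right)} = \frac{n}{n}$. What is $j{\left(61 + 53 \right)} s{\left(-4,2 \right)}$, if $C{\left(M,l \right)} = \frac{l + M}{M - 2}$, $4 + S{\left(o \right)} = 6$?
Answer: $57$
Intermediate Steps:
$S{\left(o \right)} = 2$ ($S{\left(o \right)} = -4 + 6 = 2$)
$Y{\left(n \right)} = 1$
$Z = 6$ ($Z = 1 \left(2 + 4\right) = 1 \cdot 6 = 6$)
$C{\left(M,l \right)} = \frac{M + l}{-2 + M}$
$s{\left(t,r \right)} = \frac{3}{2} + \frac{t}{4}$ ($s{\left(t,r \right)} = \frac{6 + t}{-2 + 6} = \frac{6 + t}{4} = \frac{3}{2} + \frac{t}{4}$)
$j{\left(61 + 53 \right)} s{\left(-4,2 \right)} = \left(61 + 53\right) \left(\frac{3}{2} + \frac{1}{4} \left(-4\right)\right) = 114 \left(\frac{3}{2} - 1\right) = 114 \cdot \frac{1}{2} = 57$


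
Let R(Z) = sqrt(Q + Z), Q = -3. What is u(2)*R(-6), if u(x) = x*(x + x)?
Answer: 24*I ≈ 24.0*I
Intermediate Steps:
u(x) = 2*x**2 (u(x) = x*(2*x) = 2*x**2)
R(Z) = sqrt(-3 + Z)
u(2)*R(-6) = (2*2**2)*sqrt(-3 - 6) = (2*4)*sqrt(-9) = 8*(3*I) = 24*I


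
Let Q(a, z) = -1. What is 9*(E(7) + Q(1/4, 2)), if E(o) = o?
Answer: 54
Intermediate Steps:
9*(E(7) + Q(1/4, 2)) = 9*(7 - 1) = 9*6 = 54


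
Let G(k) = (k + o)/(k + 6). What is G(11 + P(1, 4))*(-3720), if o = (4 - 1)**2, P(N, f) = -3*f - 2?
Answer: -7440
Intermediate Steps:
P(N, f) = -2 - 3*f
o = 9 (o = 3**2 = 9)
G(k) = (9 + k)/(6 + k) (G(k) = (k + 9)/(k + 6) = (9 + k)/(6 + k))
G(11 + P(1, 4))*(-3720) = ((9 + (11 + (-2 - 3*4)))/(6 + (11 + (-2 - 3*4))))*(-3720) = ((9 + (11 + (-2 - 12)))/(6 + (11 + (-2 - 12))))*(-3720) = ((9 + (11 - 14))/(6 + (11 - 14)))*(-3720) = ((9 - 3)/(6 - 3))*(-3720) = (6/3)*(-3720) = ((1/3)*6)*(-3720) = 2*(-3720) = -7440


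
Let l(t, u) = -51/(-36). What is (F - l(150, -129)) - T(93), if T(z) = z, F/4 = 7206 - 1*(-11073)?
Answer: 876259/12 ≈ 73022.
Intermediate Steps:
F = 73116 (F = 4*(7206 - 1*(-11073)) = 4*(7206 + 11073) = 4*18279 = 73116)
l(t, u) = 17/12 (l(t, u) = -51*(-1)/36 = -1*(-17/12) = 17/12)
(F - l(150, -129)) - T(93) = (73116 - 1*17/12) - 1*93 = (73116 - 17/12) - 93 = 877375/12 - 93 = 876259/12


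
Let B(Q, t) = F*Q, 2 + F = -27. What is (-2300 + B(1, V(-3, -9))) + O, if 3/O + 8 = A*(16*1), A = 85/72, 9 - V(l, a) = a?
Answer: -228215/98 ≈ -2328.7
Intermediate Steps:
F = -29 (F = -2 - 27 = -29)
V(l, a) = 9 - a
A = 85/72 (A = 85*(1/72) = 85/72 ≈ 1.1806)
B(Q, t) = -29*Q
O = 27/98 (O = 3/(-8 + 85*(16*1)/72) = 3/(-8 + (85/72)*16) = 3/(-8 + 170/9) = 3/(98/9) = 3*(9/98) = 27/98 ≈ 0.27551)
(-2300 + B(1, V(-3, -9))) + O = (-2300 - 29*1) + 27/98 = (-2300 - 29) + 27/98 = -2329 + 27/98 = -228215/98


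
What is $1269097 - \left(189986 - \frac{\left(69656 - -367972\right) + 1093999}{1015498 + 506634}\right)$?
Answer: $\frac{1642550916279}{1522132} \approx 1.0791 \cdot 10^{6}$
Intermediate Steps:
$1269097 - \left(189986 - \frac{\left(69656 - -367972\right) + 1093999}{1015498 + 506634}\right) = 1269097 - \left(189986 - \frac{\left(69656 + 367972\right) + 1093999}{1522132}\right) = 1269097 - \left(189986 - \left(437628 + 1093999\right) \frac{1}{1522132}\right) = 1269097 + \left(1531627 \cdot \frac{1}{1522132} - 189986\right) = 1269097 + \left(\frac{1531627}{1522132} - 189986\right) = 1269097 - \frac{289182238525}{1522132} = \frac{1642550916279}{1522132}$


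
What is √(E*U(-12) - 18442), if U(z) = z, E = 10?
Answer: I*√18562 ≈ 136.24*I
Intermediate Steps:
√(E*U(-12) - 18442) = √(10*(-12) - 18442) = √(-120 - 18442) = √(-18562) = I*√18562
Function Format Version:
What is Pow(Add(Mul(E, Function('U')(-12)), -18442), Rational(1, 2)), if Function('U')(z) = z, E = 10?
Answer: Mul(I, Pow(18562, Rational(1, 2))) ≈ Mul(136.24, I)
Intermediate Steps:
Pow(Add(Mul(E, Function('U')(-12)), -18442), Rational(1, 2)) = Pow(Add(Mul(10, -12), -18442), Rational(1, 2)) = Pow(Add(-120, -18442), Rational(1, 2)) = Pow(-18562, Rational(1, 2)) = Mul(I, Pow(18562, Rational(1, 2)))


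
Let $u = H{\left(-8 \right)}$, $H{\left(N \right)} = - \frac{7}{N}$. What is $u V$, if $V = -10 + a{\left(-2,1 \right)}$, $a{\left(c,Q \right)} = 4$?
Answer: $- \frac{21}{4} \approx -5.25$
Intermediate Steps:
$V = -6$ ($V = -10 + 4 = -6$)
$u = \frac{7}{8}$ ($u = - \frac{7}{-8} = \left(-7\right) \left(- \frac{1}{8}\right) = \frac{7}{8} \approx 0.875$)
$u V = \frac{7}{8} \left(-6\right) = - \frac{21}{4}$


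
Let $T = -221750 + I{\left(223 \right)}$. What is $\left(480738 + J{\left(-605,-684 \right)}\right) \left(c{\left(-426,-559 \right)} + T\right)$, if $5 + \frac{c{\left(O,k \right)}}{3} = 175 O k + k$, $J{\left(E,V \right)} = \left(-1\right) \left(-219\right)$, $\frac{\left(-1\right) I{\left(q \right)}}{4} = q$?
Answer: $60021517467312$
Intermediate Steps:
$I{\left(q \right)} = - 4 q$
$J{\left(E,V \right)} = 219$
$T = -222642$ ($T = -221750 - 892 = -222642$)
$c{\left(O,k \right)} = -15 + 3 k + 525 O k$ ($c{\left(O,k \right)} = -15 + 3 \left(175 O k + k\right) = -15 + 3 \left(k + 175 O k\right) = -15 + \left(3 k + 525 O k\right) = -15 + 3 k + 525 O k$)
$\left(480738 + J{\left(-605,-684 \right)}\right) \left(c{\left(-426,-559 \right)} + T\right) = \left(480738 + 219\right) \left(\left(-15 + 3 \left(-559\right) + 525 \left(-426\right) \left(-559\right)\right) - 222642\right) = 480957 \left(\left(-15 - 1677 + 125020350\right) - 222642\right) = 480957 \left(125018658 - 222642\right) = 480957 \cdot 124796016 = 60021517467312$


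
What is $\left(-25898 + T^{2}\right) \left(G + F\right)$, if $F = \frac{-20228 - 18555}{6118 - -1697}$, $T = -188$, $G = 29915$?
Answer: $\frac{2207973614132}{7815} \approx 2.8253 \cdot 10^{8}$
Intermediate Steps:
$F = - \frac{38783}{7815}$ ($F = - \frac{38783}{6118 + \left(-7311 + 9008\right)} = - \frac{38783}{6118 + 1697} = - \frac{38783}{7815} \approx -4.9626$)
$\left(-25898 + T^{2}\right) \left(G + F\right) = \left(-25898 + \left(-188\right)^{2}\right) \left(29915 - \frac{38783}{7815}\right) = \left(-25898 + 35344\right) \frac{233746942}{7815} = 9446 \cdot \frac{233746942}{7815} = \frac{2207973614132}{7815}$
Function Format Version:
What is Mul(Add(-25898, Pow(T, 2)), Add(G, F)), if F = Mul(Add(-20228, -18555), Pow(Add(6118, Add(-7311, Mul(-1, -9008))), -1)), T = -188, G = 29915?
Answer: Rational(2207973614132, 7815) ≈ 2.8253e+8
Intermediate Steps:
F = Rational(-38783, 7815) (F = Mul(-38783, Pow(Add(6118, Add(-7311, 9008)), -1)) = Mul(-38783, Pow(Add(6118, 1697), -1)) = Mul(-38783, Pow(7815, -1)) = Mul(-38783, Rational(1, 7815)) = Rational(-38783, 7815) ≈ -4.9626)
Mul(Add(-25898, Pow(T, 2)), Add(G, F)) = Mul(Add(-25898, Pow(-188, 2)), Add(29915, Rational(-38783, 7815))) = Mul(Add(-25898, 35344), Rational(233746942, 7815)) = Mul(9446, Rational(233746942, 7815)) = Rational(2207973614132, 7815)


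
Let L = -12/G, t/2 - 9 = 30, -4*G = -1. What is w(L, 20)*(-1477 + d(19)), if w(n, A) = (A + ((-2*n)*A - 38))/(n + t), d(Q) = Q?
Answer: -462186/5 ≈ -92437.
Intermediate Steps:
G = ¼ (G = -¼*(-1) = ¼ ≈ 0.25000)
t = 78 (t = 18 + 2*30 = 18 + 60 = 78)
L = -48 (L = -12/¼ = -12*4 = -48)
w(n, A) = (-38 + A - 2*A*n)/(78 + n) (w(n, A) = (A + ((-2*n)*A - 38))/(n + 78) = (A + (-2*A*n - 38))/(78 + n) = (A + (-38 - 2*A*n))/(78 + n) = (-38 + A - 2*A*n)/(78 + n))
w(L, 20)*(-1477 + d(19)) = ((-38 + 20 - 2*20*(-48))/(78 - 48))*(-1477 + 19) = ((-38 + 20 + 1920)/30)*(-1458) = ((1/30)*1902)*(-1458) = (317/5)*(-1458) = -462186/5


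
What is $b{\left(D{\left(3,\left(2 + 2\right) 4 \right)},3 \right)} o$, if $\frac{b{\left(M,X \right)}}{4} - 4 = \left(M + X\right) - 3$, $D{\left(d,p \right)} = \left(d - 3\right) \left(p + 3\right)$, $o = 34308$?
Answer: $548928$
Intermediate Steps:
$D{\left(d,p \right)} = \left(-3 + d\right) \left(3 + p\right)$
$b{\left(M,X \right)} = 4 + 4 M + 4 X$ ($b{\left(M,X \right)} = 16 + 4 \left(\left(M + X\right) - 3\right) = 16 + 4 \left(-3 + M + X\right) = 16 + \left(-12 + 4 M + 4 X\right) = 4 + 4 M + 4 X$)
$b{\left(D{\left(3,\left(2 + 2\right) 4 \right)},3 \right)} o = \left(4 + 4 \left(-9 - 3 \left(2 + 2\right) 4 + 3 \cdot 3 + 3 \left(2 + 2\right) 4\right) + 4 \cdot 3\right) 34308 = \left(4 + 4 \left(-9 - 3 \cdot 4 \cdot 4 + 9 + 3 \cdot 4 \cdot 4\right) + 12\right) 34308 = \left(4 + 4 \left(-9 - 48 + 9 + 3 \cdot 16\right) + 12\right) 34308 = \left(4 + 4 \left(-9 - 48 + 9 + 48\right) + 12\right) 34308 = \left(4 + 4 \cdot 0 + 12\right) 34308 = \left(4 + 0 + 12\right) 34308 = 16 \cdot 34308 = 548928$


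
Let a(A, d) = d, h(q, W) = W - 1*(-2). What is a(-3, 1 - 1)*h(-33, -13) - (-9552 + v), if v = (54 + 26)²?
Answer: 3152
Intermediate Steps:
h(q, W) = 2 + W (h(q, W) = W + 2 = 2 + W)
v = 6400 (v = 80² = 6400)
a(-3, 1 - 1)*h(-33, -13) - (-9552 + v) = (1 - 1)*(2 - 13) - (-9552 + 6400) = 0*(-11) - 1*(-3152) = 0 + 3152 = 3152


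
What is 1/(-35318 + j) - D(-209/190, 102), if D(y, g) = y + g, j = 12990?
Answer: -11264481/111640 ≈ -100.90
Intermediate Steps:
D(y, g) = g + y
1/(-35318 + j) - D(-209/190, 102) = 1/(-35318 + 12990) - (102 - 209/190) = 1/(-22328) - (102 - 209*1/190) = -1/22328 - (102 - 11/10) = -1/22328 - 1*1009/10 = -1/22328 - 1009/10 = -11264481/111640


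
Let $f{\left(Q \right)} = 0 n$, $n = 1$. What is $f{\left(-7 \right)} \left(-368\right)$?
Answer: $0$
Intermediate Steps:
$f{\left(Q \right)} = 0$ ($f{\left(Q \right)} = 0 \cdot 1 = 0$)
$f{\left(-7 \right)} \left(-368\right) = 0 \left(-368\right) = 0$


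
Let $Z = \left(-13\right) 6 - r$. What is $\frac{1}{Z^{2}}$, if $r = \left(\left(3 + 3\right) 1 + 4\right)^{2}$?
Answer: $\frac{1}{31684} \approx 3.1562 \cdot 10^{-5}$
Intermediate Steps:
$r = 100$ ($r = \left(6 \cdot 1 + 4\right)^{2} = \left(6 + 4\right)^{2} = 10^{2} = 100$)
$Z = -178$ ($Z = \left(-13\right) 6 - 100 = -78 - 100 = -178$)
$\frac{1}{Z^{2}} = \frac{1}{\left(-178\right)^{2}} = \frac{1}{31684}$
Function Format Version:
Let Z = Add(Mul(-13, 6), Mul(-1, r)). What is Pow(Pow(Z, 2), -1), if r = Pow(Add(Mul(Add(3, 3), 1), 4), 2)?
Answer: Rational(1, 31684) ≈ 3.1562e-5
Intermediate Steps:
r = 100 (r = Pow(Add(Mul(6, 1), 4), 2) = Pow(Add(6, 4), 2) = Pow(10, 2) = 100)
Z = -178 (Z = Add(Mul(-13, 6), Mul(-1, 100)) = Add(-78, -100) = -178)
Pow(Pow(Z, 2), -1) = Pow(Pow(-178, 2), -1) = Pow(31684, -1) = Rational(1, 31684)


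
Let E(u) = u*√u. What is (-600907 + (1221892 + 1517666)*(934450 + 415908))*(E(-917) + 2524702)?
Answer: 9339840822392589614 - 3392334633605869*I*√917 ≈ 9.3398e+18 - 1.0273e+17*I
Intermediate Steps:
E(u) = u^(3/2)
(-600907 + (1221892 + 1517666)*(934450 + 415908))*(E(-917) + 2524702) = (-600907 + (1221892 + 1517666)*(934450 + 415908))*((-917)^(3/2) + 2524702) = (-600907 + 2739558*1350358)*(-917*I*√917 + 2524702) = (-600907 + 3699384061764)*(2524702 - 917*I*√917) = 3699383460857*(2524702 - 917*I*√917) = 9339840822392589614 - 3392334633605869*I*√917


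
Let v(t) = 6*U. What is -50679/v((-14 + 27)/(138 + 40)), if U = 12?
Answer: -5631/8 ≈ -703.88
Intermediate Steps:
v(t) = 72 (v(t) = 6*12 = 72)
-50679/v((-14 + 27)/(138 + 40)) = -50679/72 = -50679*1/72 = -5631/8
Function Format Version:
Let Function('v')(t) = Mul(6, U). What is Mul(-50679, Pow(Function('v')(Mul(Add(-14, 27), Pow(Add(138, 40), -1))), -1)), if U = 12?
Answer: Rational(-5631, 8) ≈ -703.88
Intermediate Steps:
Function('v')(t) = 72 (Function('v')(t) = Mul(6, 12) = 72)
Mul(-50679, Pow(Function('v')(Mul(Add(-14, 27), Pow(Add(138, 40), -1))), -1)) = Mul(-50679, Pow(72, -1)) = Mul(-50679, Rational(1, 72)) = Rational(-5631, 8)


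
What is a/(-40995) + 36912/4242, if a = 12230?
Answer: 48710926/5796693 ≈ 8.4032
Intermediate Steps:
a/(-40995) + 36912/4242 = 12230/(-40995) + 36912/4242 = 12230*(-1/40995) + 36912*(1/4242) = -2446/8199 + 6152/707 = 48710926/5796693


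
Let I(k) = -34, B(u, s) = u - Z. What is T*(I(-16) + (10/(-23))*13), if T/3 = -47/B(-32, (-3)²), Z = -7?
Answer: -128592/575 ≈ -223.64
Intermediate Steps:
B(u, s) = 7 + u (B(u, s) = u - 1*(-7) = u + 7 = 7 + u)
T = 141/25 (T = 3*(-47/(7 - 32)) = 3*(-47/(-25)) = 3*(-47*(-1/25)) = 3*(47/25) = 141/25 ≈ 5.6400)
T*(I(-16) + (10/(-23))*13) = 141*(-34 + (10/(-23))*13)/25 = 141*(-34 + (10*(-1/23))*13)/25 = 141*(-34 - 10/23*13)/25 = 141*(-34 - 130/23)/25 = (141/25)*(-912/23) = -128592/575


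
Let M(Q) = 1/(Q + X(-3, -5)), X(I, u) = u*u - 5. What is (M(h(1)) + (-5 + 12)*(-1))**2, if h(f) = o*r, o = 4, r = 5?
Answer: 77841/1600 ≈ 48.651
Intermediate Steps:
h(f) = 20 (h(f) = 4*5 = 20)
X(I, u) = -5 + u**2 (X(I, u) = u**2 - 5 = -5 + u**2)
M(Q) = 1/(20 + Q) (M(Q) = 1/(Q + (-5 + (-5)**2)) = 1/(Q + (-5 + 25)) = 1/(Q + 20) = 1/(20 + Q))
(M(h(1)) + (-5 + 12)*(-1))**2 = (1/(20 + 20) + (-5 + 12)*(-1))**2 = (1/40 + 7*(-1))**2 = (1/40 - 7)**2 = (-279/40)**2 = 77841/1600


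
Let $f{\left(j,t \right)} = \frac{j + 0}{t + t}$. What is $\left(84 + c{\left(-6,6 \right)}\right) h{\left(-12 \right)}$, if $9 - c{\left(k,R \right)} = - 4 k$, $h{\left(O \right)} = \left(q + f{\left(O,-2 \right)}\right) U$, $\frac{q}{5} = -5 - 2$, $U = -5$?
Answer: $11040$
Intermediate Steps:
$f{\left(j,t \right)} = \frac{j}{2 t}$
$q = -35$ ($q = 5 \left(-5 - 2\right) = 5 \left(-7\right) = -35$)
$h{\left(O \right)} = 175 + \frac{5 O}{4}$ ($h{\left(O \right)} = \left(-35 + \frac{O}{2 \left(-2\right)}\right) \left(-5\right) = \left(-35 + \frac{1}{2} O \left(- \frac{1}{2}\right)\right) \left(-5\right) = \left(-35 - \frac{O}{4}\right) \left(-5\right) = 175 + \frac{5 O}{4}$)
$c{\left(k,R \right)} = 9 + 4 k$ ($c{\left(k,R \right)} = 9 - - 4 k = 9 + 4 k$)
$\left(84 + c{\left(-6,6 \right)}\right) h{\left(-12 \right)} = \left(84 + \left(9 + 4 \left(-6\right)\right)\right) \left(175 + \frac{5}{4} \left(-12\right)\right) = \left(84 + \left(9 - 24\right)\right) \left(175 - 15\right) = \left(84 - 15\right) 160 = 69 \cdot 160 = 11040$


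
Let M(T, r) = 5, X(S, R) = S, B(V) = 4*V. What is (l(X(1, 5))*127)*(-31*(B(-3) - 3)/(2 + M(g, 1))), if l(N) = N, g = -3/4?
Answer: 59055/7 ≈ 8436.4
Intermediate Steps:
g = -¾ (g = -3*¼ = -¾ ≈ -0.75000)
(l(X(1, 5))*127)*(-31*(B(-3) - 3)/(2 + M(g, 1))) = (1*127)*(-31*(4*(-3) - 3)/(2 + 5)) = 127*(-31*(-12 - 3)/7) = 127*(-(-465)/7) = 127*(-31*(-15/7)) = 127*(465/7) = 59055/7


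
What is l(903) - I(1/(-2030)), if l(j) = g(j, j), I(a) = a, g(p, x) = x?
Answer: 1833091/2030 ≈ 903.00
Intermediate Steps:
l(j) = j
l(903) - I(1/(-2030)) = 903 - 1/(-2030) = 903 - 1*(-1/2030) = 903 + 1/2030 = 1833091/2030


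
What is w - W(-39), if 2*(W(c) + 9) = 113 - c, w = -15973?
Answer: -16040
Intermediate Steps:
W(c) = 95/2 - c/2 (W(c) = -9 + (113 - c)/2 = -9 + (113/2 - c/2) = 95/2 - c/2)
w - W(-39) = -15973 - (95/2 - ½*(-39)) = -15973 - (95/2 + 39/2) = -15973 - 1*67 = -15973 - 67 = -16040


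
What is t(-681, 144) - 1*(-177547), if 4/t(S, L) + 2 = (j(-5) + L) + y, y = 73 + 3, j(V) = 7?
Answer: 39948079/225 ≈ 1.7755e+5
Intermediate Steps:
y = 76
t(S, L) = 4/(81 + L) (t(S, L) = 4/(-2 + ((7 + L) + 76)) = 4/(-2 + (83 + L)) = 4/(81 + L))
t(-681, 144) - 1*(-177547) = 4/(81 + 144) - 1*(-177547) = 4/225 + 177547 = 39948079/225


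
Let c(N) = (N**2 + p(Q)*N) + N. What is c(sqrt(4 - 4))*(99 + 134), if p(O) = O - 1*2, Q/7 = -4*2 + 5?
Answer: 0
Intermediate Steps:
Q = -21 (Q = 7*(-4*2 + 5) = 7*(-8 + 5) = 7*(-3) = -21)
p(O) = -2 + O (p(O) = O - 2 = -2 + O)
c(N) = N**2 - 22*N (c(N) = (N**2 + (-2 - 21)*N) + N = (N**2 - 23*N) + N = N**2 - 22*N)
c(sqrt(4 - 4))*(99 + 134) = (sqrt(4 - 4)*(-22 + sqrt(4 - 4)))*(99 + 134) = (sqrt(0)*(-22 + sqrt(0)))*233 = (0*(-22 + 0))*233 = (0*(-22))*233 = 0*233 = 0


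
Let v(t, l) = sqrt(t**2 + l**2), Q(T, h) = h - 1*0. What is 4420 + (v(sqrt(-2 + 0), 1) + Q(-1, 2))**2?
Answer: 4423 + 4*I ≈ 4423.0 + 4.0*I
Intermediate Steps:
Q(T, h) = h (Q(T, h) = h + 0 = h)
v(t, l) = sqrt(l**2 + t**2)
4420 + (v(sqrt(-2 + 0), 1) + Q(-1, 2))**2 = 4420 + (sqrt(1**2 + (sqrt(-2 + 0))**2) + 2)**2 = 4420 + (sqrt(1 + (sqrt(-2))**2) + 2)**2 = 4420 + (sqrt(1 + (I*sqrt(2))**2) + 2)**2 = 4420 + (sqrt(1 - 2) + 2)**2 = 4420 + (sqrt(-1) + 2)**2 = 4420 + (I + 2)**2 = 4420 + (2 + I)**2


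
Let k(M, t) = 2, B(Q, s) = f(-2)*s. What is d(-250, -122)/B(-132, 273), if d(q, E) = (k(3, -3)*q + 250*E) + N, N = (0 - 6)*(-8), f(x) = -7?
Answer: 30952/1911 ≈ 16.197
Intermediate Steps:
N = 48 (N = -6*(-8) = 48)
B(Q, s) = -7*s
d(q, E) = 48 + 2*q + 250*E (d(q, E) = (2*q + 250*E) + 48 = 48 + 2*q + 250*E)
d(-250, -122)/B(-132, 273) = (48 + 2*(-250) + 250*(-122))/((-7*273)) = (48 - 500 - 30500)/(-1911) = -30952*(-1/1911) = 30952/1911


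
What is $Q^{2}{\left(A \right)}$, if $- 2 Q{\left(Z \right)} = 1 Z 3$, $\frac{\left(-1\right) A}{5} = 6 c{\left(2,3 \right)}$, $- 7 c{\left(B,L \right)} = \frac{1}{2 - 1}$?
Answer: $\frac{2025}{49} \approx 41.327$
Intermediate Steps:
$c{\left(B,L \right)} = - \frac{1}{7}$ ($c{\left(B,L \right)} = - \frac{1}{7 \left(2 - 1\right)} = - \frac{1}{7 \cdot 1} = \left(- \frac{1}{7}\right) 1 = - \frac{1}{7}$)
$A = \frac{30}{7}$ ($A = - 5 \cdot 6 \left(- \frac{1}{7}\right) = \left(-5\right) \left(- \frac{6}{7}\right) = \frac{30}{7} \approx 4.2857$)
$Q{\left(Z \right)} = - \frac{3 Z}{2}$ ($Q{\left(Z \right)} = - \frac{1 Z 3}{2} = - \frac{Z 3}{2} = - \frac{3 Z}{2}$)
$Q^{2}{\left(A \right)} = \left(\left(- \frac{3}{2}\right) \frac{30}{7}\right)^{2} = \left(- \frac{45}{7}\right)^{2} = \frac{2025}{49}$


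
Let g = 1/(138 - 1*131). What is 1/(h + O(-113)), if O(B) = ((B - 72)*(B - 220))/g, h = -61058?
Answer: 1/370177 ≈ 2.7014e-6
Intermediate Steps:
g = ⅐ (g = 1/(138 - 131) = 1/7 = ⅐ ≈ 0.14286)
O(B) = 7*(-220 + B)*(-72 + B) (O(B) = ((B - 72)*(B - 220))/(⅐) = ((-72 + B)*(-220 + B))*7 = ((-220 + B)*(-72 + B))*7 = 7*(-220 + B)*(-72 + B))
1/(h + O(-113)) = 1/(-61058 + (110880 - 2044*(-113) + 7*(-113)²)) = 1/(-61058 + (110880 + 230972 + 7*12769)) = 1/(-61058 + (110880 + 230972 + 89383)) = 1/(-61058 + 431235) = 1/370177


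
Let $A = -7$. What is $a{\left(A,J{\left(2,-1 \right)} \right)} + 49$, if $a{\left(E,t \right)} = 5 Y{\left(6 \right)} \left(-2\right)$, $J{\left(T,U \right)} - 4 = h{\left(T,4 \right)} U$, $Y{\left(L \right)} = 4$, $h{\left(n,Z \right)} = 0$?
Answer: $9$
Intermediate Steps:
$J{\left(T,U \right)} = 4$ ($J{\left(T,U \right)} = 4 + 0 U = 4 + 0 = 4$)
$a{\left(E,t \right)} = -40$ ($a{\left(E,t \right)} = 5 \cdot 4 \left(-2\right) = 20 \left(-2\right) = -40$)
$a{\left(A,J{\left(2,-1 \right)} \right)} + 49 = -40 + 49 = 9$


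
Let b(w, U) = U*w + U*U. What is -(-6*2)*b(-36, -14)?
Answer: 8400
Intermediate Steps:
b(w, U) = U**2 + U*w (b(w, U) = U*w + U**2 = U**2 + U*w)
-(-6*2)*b(-36, -14) = -(-6*2)*(-14*(-14 - 36)) = -(-12)*(-14*(-50)) = -(-12)*700 = -1*(-8400) = 8400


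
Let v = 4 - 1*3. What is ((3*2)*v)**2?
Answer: 36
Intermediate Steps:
v = 1 (v = 4 - 3 = 1)
((3*2)*v)**2 = ((3*2)*1)**2 = (6*1)**2 = 6**2 = 36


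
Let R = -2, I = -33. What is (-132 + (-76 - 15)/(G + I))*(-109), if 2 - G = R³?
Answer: 321005/23 ≈ 13957.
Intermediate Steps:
G = 10 (G = 2 - 1*(-2)³ = 2 - 1*(-8) = 2 + 8 = 10)
(-132 + (-76 - 15)/(G + I))*(-109) = (-132 + (-76 - 15)/(10 - 33))*(-109) = (-132 - 91/(-23))*(-109) = (-132 - 91*(-1/23))*(-109) = (-132 + 91/23)*(-109) = -2945/23*(-109) = 321005/23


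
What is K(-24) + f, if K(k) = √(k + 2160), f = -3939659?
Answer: -3939659 + 2*√534 ≈ -3.9396e+6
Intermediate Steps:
K(k) = √(2160 + k)
K(-24) + f = √(2160 - 24) - 3939659 = √2136 - 3939659 = 2*√534 - 3939659 = -3939659 + 2*√534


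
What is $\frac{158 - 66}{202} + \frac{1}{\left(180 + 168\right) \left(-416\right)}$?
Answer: $\frac{6659227}{14621568} \approx 0.45544$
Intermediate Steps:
$\frac{158 - 66}{202} + \frac{1}{\left(180 + 168\right) \left(-416\right)} = 92 \cdot \frac{1}{202} + \frac{1}{348} \left(- \frac{1}{416}\right) = \frac{46}{101} + \frac{1}{348} \left(- \frac{1}{416}\right) = \frac{46}{101} - \frac{1}{144768} = \frac{6659227}{14621568}$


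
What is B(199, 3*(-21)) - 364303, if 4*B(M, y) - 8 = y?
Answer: -1457267/4 ≈ -3.6432e+5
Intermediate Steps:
B(M, y) = 2 + y/4
B(199, 3*(-21)) - 364303 = (2 + (3*(-21))/4) - 364303 = (2 + (¼)*(-63)) - 364303 = (2 - 63/4) - 364303 = -55/4 - 364303 = -1457267/4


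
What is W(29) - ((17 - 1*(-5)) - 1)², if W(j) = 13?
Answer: -428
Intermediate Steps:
W(29) - ((17 - 1*(-5)) - 1)² = 13 - ((17 - 1*(-5)) - 1)² = 13 - ((17 + 5) - 1)² = 13 - (22 - 1)² = 13 - 1*21² = 13 - 1*441 = 13 - 441 = -428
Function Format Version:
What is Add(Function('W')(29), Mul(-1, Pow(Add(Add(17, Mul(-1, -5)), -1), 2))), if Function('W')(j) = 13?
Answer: -428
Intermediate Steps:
Add(Function('W')(29), Mul(-1, Pow(Add(Add(17, Mul(-1, -5)), -1), 2))) = Add(13, Mul(-1, Pow(Add(Add(17, Mul(-1, -5)), -1), 2))) = Add(13, Mul(-1, Pow(Add(Add(17, 5), -1), 2))) = Add(13, Mul(-1, Pow(Add(22, -1), 2))) = Add(13, Mul(-1, Pow(21, 2))) = Add(13, Mul(-1, 441)) = Add(13, -441) = -428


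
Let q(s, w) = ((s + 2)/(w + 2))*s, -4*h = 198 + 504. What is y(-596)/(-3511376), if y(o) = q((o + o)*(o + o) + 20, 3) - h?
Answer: -4037828368203/35113760 ≈ -1.1499e+5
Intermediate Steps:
h = -351/2 (h = -(198 + 504)/4 = -¼*702 = -351/2 ≈ -175.50)
q(s, w) = s*(2 + s)/(2 + w) (q(s, w) = ((2 + s)/(2 + w))*s = s*(2 + s)/(2 + w))
y(o) = 351/2 + (20 + 4*o²)*(22 + 4*o²)/5 (y(o) = ((o + o)*(o + o) + 20)*(2 + ((o + o)*(o + o) + 20))/(2 + 3) - 1*(-351/2) = ((2*o)*(2*o) + 20)*(2 + ((2*o)*(2*o) + 20))/5 + 351/2 = (4*o² + 20)*(⅕)*(2 + (4*o² + 20)) + 351/2 = (20 + 4*o²)*(⅕)*(2 + (20 + 4*o²)) + 351/2 = (20 + 4*o²)*(⅕)*(22 + 4*o²) + 351/2 = (20 + 4*o²)*(22 + 4*o²)/5 + 351/2 = 351/2 + (20 + 4*o²)*(22 + 4*o²)/5)
y(-596)/(-3511376) = (527/2 + (16/5)*(-596)⁴ + (168/5)*(-596)²)/(-3511376) = (527/2 + (16/5)*126178406656 + (168/5)*355216)*(-1/3511376) = (527/2 + 2018854506496/5 + 59676288/5)*(-1/3511376) = (4037828368203/10)*(-1/3511376) = -4037828368203/35113760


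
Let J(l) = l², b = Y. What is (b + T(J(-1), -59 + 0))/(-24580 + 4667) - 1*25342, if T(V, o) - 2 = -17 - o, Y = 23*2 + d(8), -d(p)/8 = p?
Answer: -504635272/19913 ≈ -25342.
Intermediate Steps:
d(p) = -8*p
Y = -18 (Y = 23*2 - 8*8 = 46 - 64 = -18)
b = -18
T(V, o) = -15 - o (T(V, o) = 2 + (-17 - o) = -15 - o)
(b + T(J(-1), -59 + 0))/(-24580 + 4667) - 1*25342 = (-18 + (-15 - (-59 + 0)))/(-24580 + 4667) - 1*25342 = (-18 + (-15 - 1*(-59)))/(-19913) - 25342 = (-18 + (-15 + 59))*(-1/19913) - 25342 = (-18 + 44)*(-1/19913) - 25342 = 26*(-1/19913) - 25342 = -26/19913 - 25342 = -504635272/19913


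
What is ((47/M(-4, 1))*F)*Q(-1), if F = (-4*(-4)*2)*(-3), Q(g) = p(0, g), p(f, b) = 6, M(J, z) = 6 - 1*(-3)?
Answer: -3008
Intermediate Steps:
M(J, z) = 9 (M(J, z) = 6 + 3 = 9)
Q(g) = 6
F = -96 (F = (16*2)*(-3) = 32*(-3) = -96)
((47/M(-4, 1))*F)*Q(-1) = ((47/9)*(-96))*6 = -1504/3*6 = -3008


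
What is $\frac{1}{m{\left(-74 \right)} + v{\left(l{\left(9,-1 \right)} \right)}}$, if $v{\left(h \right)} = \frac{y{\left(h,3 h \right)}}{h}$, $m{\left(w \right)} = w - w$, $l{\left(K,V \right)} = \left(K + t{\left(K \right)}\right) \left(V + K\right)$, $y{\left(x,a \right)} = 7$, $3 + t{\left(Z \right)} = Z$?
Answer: $\frac{120}{7} \approx 17.143$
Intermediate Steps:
$t{\left(Z \right)} = -3 + Z$
$l{\left(K,V \right)} = \left(-3 + 2 K\right) \left(K + V\right)$ ($l{\left(K,V \right)} = \left(K + \left(-3 + K\right)\right) \left(V + K\right) = \left(-3 + 2 K\right) \left(K + V\right)$)
$m{\left(w \right)} = 0$
$v{\left(h \right)} = \frac{7}{h}$
$\frac{1}{m{\left(-74 \right)} + v{\left(l{\left(9,-1 \right)} \right)}} = \frac{1}{0 + \frac{7}{9^{2} + 9 \left(-1\right) + 9 \left(-3 + 9\right) - \left(-3 + 9\right)}} = \frac{1}{0 + \frac{7}{81 - 9 + 9 \cdot 6 - 6}} = \frac{1}{0 + \frac{7}{81 - 9 + 54 - 6}} = \frac{1}{0 + \frac{7}{120}} = \frac{1}{\frac{7}{120}} = \frac{120}{7}$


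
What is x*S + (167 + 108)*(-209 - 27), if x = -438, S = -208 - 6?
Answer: 28832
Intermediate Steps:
S = -214
x*S + (167 + 108)*(-209 - 27) = -438*(-214) + (167 + 108)*(-209 - 27) = 93732 + 275*(-236) = 93732 - 64900 = 28832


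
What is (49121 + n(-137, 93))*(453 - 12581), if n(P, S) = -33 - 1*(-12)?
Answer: -595484800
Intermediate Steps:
n(P, S) = -21 (n(P, S) = -33 + 12 = -21)
(49121 + n(-137, 93))*(453 - 12581) = (49121 - 21)*(453 - 12581) = 49100*(-12128) = -595484800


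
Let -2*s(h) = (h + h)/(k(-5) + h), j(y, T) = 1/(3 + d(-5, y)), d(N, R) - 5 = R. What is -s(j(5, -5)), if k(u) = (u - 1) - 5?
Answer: -1/142 ≈ -0.0070423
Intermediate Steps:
k(u) = -6 + u (k(u) = (-1 + u) - 5 = -6 + u)
d(N, R) = 5 + R
j(y, T) = 1/(8 + y) (j(y, T) = 1/(3 + (5 + y)) = 1/(8 + y))
s(h) = -h/(-11 + h) (s(h) = -(h + h)/(2*((-6 - 5) + h)) = -2*h/(2*(-11 + h)) = -h/(-11 + h))
-s(j(5, -5)) = -(-1)/((8 + 5)*(-11 + 1/(8 + 5))) = -(-1)/(13*(-11 + 1/13)) = -(-1)/(13*(-142/13)) = -(-1)*(-13)/(13*142) = -1*1/142 = -1/142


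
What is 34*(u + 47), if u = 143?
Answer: 6460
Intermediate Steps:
34*(u + 47) = 34*(143 + 47) = 34*190 = 6460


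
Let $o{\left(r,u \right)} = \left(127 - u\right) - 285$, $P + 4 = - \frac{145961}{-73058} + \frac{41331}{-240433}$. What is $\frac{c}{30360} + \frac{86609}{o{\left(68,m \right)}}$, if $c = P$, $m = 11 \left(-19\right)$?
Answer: $\frac{15395910322550486923}{9065933789317680} \approx 1698.2$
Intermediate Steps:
$m = -209$
$P = - \frac{38187935541}{17565554114}$ ($P = -4 + \left(- \frac{145961}{-73058} + \frac{41331}{-240433}\right) = -4 + \left(\left(-145961\right) \left(- \frac{1}{73058}\right) + 41331 \left(- \frac{1}{240433}\right)\right) = -4 + \left(\frac{145961}{73058} - \frac{41331}{240433}\right) = -4 + \frac{32074280915}{17565554114} = - \frac{38187935541}{17565554114} \approx -2.174$)
$o{\left(r,u \right)} = -158 - u$ ($o{\left(r,u \right)} = \left(127 - u\right) - 285 = -158 - u$)
$c = - \frac{38187935541}{17565554114} \approx -2.174$
$\frac{c}{30360} + \frac{86609}{o{\left(68,m \right)}} = - \frac{38187935541}{17565554114 \cdot 30360} + \frac{86609}{-158 - -209} = \left(- \frac{38187935541}{17565554114}\right) \frac{1}{30360} + \frac{86609}{-158 + 209} = - \frac{12729311847}{177763407633680} + \frac{86609}{51} = \frac{15395910322550486923}{9065933789317680}$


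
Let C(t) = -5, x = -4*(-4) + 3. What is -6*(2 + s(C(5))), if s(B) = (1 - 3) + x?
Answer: -114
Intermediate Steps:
x = 19 (x = 16 + 3 = 19)
s(B) = 17 (s(B) = (1 - 3) + 19 = -2 + 19 = 17)
-6*(2 + s(C(5))) = -6*(2 + 17) = -6*19 = -114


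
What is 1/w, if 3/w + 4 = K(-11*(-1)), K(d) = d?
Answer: 7/3 ≈ 2.3333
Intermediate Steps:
w = 3/7 (w = 3/(-4 - 11*(-1)) = 3/(-4 + 11) = 3/7 ≈ 0.42857)
1/w = 1/(3/7) = 7/3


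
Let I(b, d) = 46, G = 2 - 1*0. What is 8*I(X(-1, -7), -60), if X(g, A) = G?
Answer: 368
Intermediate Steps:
G = 2 (G = 2 + 0 = 2)
X(g, A) = 2
8*I(X(-1, -7), -60) = 8*46 = 368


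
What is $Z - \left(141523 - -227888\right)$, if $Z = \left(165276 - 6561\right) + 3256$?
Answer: $-207440$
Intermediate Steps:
$Z = 161971$ ($Z = 158715 + 3256 = 161971$)
$Z - \left(141523 - -227888\right) = 161971 - \left(141523 - -227888\right) = 161971 - \left(141523 + 227888\right) = 161971 - 369411 = -207440$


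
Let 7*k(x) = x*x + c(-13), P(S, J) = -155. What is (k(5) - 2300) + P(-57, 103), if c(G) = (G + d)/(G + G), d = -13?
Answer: -17159/7 ≈ -2451.3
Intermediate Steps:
c(G) = (-13 + G)/(2*G) (c(G) = (G - 13)/(G + G) = (-13 + G)/((2*G)) = (-13 + G)*(1/(2*G)) = (-13 + G)/(2*G))
k(x) = 1/7 + x**2/7 (k(x) = (x*x + (1/2)*(-13 - 13)/(-13))/7 = (x**2 + (1/2)*(-1/13)*(-26))/7 = (x**2 + 1)/7 = (1 + x**2)/7 = 1/7 + x**2/7)
(k(5) - 2300) + P(-57, 103) = ((1/7 + (1/7)*5**2) - 2300) - 155 = ((1/7 + (1/7)*25) - 2300) - 155 = ((1/7 + 25/7) - 2300) - 155 = (26/7 - 2300) - 155 = -16074/7 - 155 = -17159/7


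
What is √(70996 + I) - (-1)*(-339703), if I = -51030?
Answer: -339703 + √19966 ≈ -3.3956e+5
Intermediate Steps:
√(70996 + I) - (-1)*(-339703) = √(70996 - 51030) - (-1)*(-339703) = √19966 - 1*339703 = √19966 - 339703 = -339703 + √19966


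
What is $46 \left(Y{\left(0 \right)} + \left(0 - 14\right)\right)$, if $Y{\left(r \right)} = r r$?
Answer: $-644$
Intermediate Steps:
$Y{\left(r \right)} = r^{2}$
$46 \left(Y{\left(0 \right)} + \left(0 - 14\right)\right) = 46 \left(0^{2} + \left(0 - 14\right)\right) = 46 \left(0 + \left(0 - 14\right)\right) = 46 \left(0 - 14\right) = 46 \left(-14\right) = -644$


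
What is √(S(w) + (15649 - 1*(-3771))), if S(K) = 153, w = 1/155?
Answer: 23*√37 ≈ 139.90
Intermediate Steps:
w = 1/155 ≈ 0.0064516
√(S(w) + (15649 - 1*(-3771))) = √(153 + (15649 - 1*(-3771))) = √(153 + (15649 + 3771)) = √(153 + 19420) = √19573 = 23*√37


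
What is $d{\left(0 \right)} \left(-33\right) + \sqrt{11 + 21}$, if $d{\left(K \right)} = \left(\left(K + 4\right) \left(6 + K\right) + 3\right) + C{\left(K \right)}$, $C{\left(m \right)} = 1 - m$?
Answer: $-924 + 4 \sqrt{2} \approx -918.34$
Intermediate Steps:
$d{\left(K \right)} = 4 - K + \left(4 + K\right) \left(6 + K\right)$ ($d{\left(K \right)} = \left(\left(K + 4\right) \left(6 + K\right) + 3\right) - \left(-1 + K\right) = \left(\left(4 + K\right) \left(6 + K\right) + 3\right) - \left(-1 + K\right) = \left(3 + \left(4 + K\right) \left(6 + K\right)\right) - \left(-1 + K\right) = 4 - K + \left(4 + K\right) \left(6 + K\right)$)
$d{\left(0 \right)} \left(-33\right) + \sqrt{11 + 21} = \left(28 + 0^{2} + 9 \cdot 0\right) \left(-33\right) + \sqrt{11 + 21} = \left(28 + 0 + 0\right) \left(-33\right) + \sqrt{32} = 28 \left(-33\right) + 4 \sqrt{2} = -924 + 4 \sqrt{2}$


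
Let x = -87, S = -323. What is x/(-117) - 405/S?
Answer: 25162/12597 ≈ 1.9975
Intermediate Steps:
x/(-117) - 405/S = -87/(-117) - 405/(-323) = -87*(-1/117) - 405*(-1/323) = 29/39 + 405/323 = 25162/12597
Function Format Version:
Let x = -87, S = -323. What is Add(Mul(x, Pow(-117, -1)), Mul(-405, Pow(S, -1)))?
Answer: Rational(25162, 12597) ≈ 1.9975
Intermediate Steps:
Add(Mul(x, Pow(-117, -1)), Mul(-405, Pow(S, -1))) = Add(Mul(-87, Pow(-117, -1)), Mul(-405, Pow(-323, -1))) = Add(Mul(-87, Rational(-1, 117)), Mul(-405, Rational(-1, 323))) = Add(Rational(29, 39), Rational(405, 323)) = Rational(25162, 12597)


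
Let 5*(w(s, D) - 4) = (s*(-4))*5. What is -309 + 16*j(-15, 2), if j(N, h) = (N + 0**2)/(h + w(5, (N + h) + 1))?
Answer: -2043/7 ≈ -291.86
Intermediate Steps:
w(s, D) = 4 - 4*s (w(s, D) = 4 + ((s*(-4))*5)/5 = 4 + (-4*s*5)/5 = 4 + (-20*s)/5 = 4 - 4*s)
j(N, h) = N/(-16 + h) (j(N, h) = (N + 0**2)/(h + (4 - 4*5)) = (N + 0)/(h + (4 - 20)) = N/(h - 16) = N/(-16 + h))
-309 + 16*j(-15, 2) = -309 + 16*(-15/(-16 + 2)) = -309 + 16*(-15/(-14)) = -309 + 16*(-15*(-1/14)) = -309 + 16*(15/14) = -309 + 120/7 = -2043/7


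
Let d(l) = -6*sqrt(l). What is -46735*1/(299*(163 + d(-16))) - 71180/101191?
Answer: -20747314687/12635416597 - 17256*I/124867 ≈ -1.642 - 0.1382*I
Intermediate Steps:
-46735*1/(299*(163 + d(-16))) - 71180/101191 = -46735*1/(299*(163 - 24*I)) - 71180/101191 = -46735*1/(299*(163 - 24*I)) - 71180*1/101191 = -(117197/124867 + 17256*I/124867) - 71180/101191 = -46735*(48737 + 7176*I)/2426790145 - 71180/101191 = -719*(48737 + 7176*I)/37335233 - 71180/101191 = -71180/101191 - 719*(48737 + 7176*I)/37335233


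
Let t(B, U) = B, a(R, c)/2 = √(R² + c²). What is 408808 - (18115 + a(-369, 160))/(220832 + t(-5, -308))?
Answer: 90275826101/220827 - 2*√161761/220827 ≈ 4.0881e+5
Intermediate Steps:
a(R, c) = 2*√(R² + c²)
408808 - (18115 + a(-369, 160))/(220832 + t(-5, -308)) = 408808 - (18115 + 2*√((-369)² + 160²))/(220832 - 5) = 408808 - (18115 + 2*√(136161 + 25600))/220827 = 408808 - (18115 + 2*√161761)/220827 = 408808 - (18115/220827 + 2*√161761/220827) = 408808 + (-18115/220827 - 2*√161761/220827) = 90275826101/220827 - 2*√161761/220827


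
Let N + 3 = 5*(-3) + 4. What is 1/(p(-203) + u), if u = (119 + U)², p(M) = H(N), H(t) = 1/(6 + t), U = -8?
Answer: 8/98567 ≈ 8.1163e-5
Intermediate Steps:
N = -14 (N = -3 + (5*(-3) + 4) = -3 + (-15 + 4) = -3 - 11 = -14)
p(M) = -⅛ (p(M) = 1/(6 - 14) = 1/(-8) = -⅛)
u = 12321 (u = (119 - 8)² = 111² = 12321)
1/(p(-203) + u) = 1/(-⅛ + 12321) = 1/(98567/8) = 8/98567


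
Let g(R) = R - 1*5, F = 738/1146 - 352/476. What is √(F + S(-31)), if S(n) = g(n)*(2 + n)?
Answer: √539288823745/22729 ≈ 32.310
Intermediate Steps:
F = -2171/22729 (F = 738*(1/1146) - 352*1/476 = 123/191 - 88/119 = -2171/22729 ≈ -0.095517)
g(R) = -5 + R (g(R) = R - 5 = -5 + R)
S(n) = (-5 + n)*(2 + n)
√(F + S(-31)) = √(-2171/22729 + (-5 - 31)*(2 - 31)) = √(-2171/22729 - 36*(-29)) = √(-2171/22729 + 1044) = √(23726905/22729) = √539288823745/22729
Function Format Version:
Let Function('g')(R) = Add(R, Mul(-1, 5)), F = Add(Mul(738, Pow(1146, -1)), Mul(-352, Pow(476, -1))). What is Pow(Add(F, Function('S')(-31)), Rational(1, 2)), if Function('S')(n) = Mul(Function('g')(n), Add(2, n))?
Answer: Mul(Rational(1, 22729), Pow(539288823745, Rational(1, 2))) ≈ 32.310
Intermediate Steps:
F = Rational(-2171, 22729) (F = Add(Mul(738, Rational(1, 1146)), Mul(-352, Rational(1, 476))) = Add(Rational(123, 191), Rational(-88, 119)) = Rational(-2171, 22729) ≈ -0.095517)
Function('g')(R) = Add(-5, R) (Function('g')(R) = Add(R, -5) = Add(-5, R))
Function('S')(n) = Mul(Add(-5, n), Add(2, n))
Pow(Add(F, Function('S')(-31)), Rational(1, 2)) = Pow(Add(Rational(-2171, 22729), Mul(Add(-5, -31), Add(2, -31))), Rational(1, 2)) = Pow(Add(Rational(-2171, 22729), Mul(-36, -29)), Rational(1, 2)) = Pow(Add(Rational(-2171, 22729), 1044), Rational(1, 2)) = Pow(Rational(23726905, 22729), Rational(1, 2)) = Mul(Rational(1, 22729), Pow(539288823745, Rational(1, 2)))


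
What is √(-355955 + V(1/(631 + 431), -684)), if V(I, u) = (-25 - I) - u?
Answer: 49*I*√18544054/354 ≈ 596.07*I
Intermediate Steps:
V(I, u) = -25 - I - u
√(-355955 + V(1/(631 + 431), -684)) = √(-355955 + (-25 - 1/(631 + 431) - 1*(-684))) = √(-355955 + (-25 - 1/1062 + 684)) = √(-355955 + 699857/1062) = √(-377324353/1062) = 49*I*√18544054/354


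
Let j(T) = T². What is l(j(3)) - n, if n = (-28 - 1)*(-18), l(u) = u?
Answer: -513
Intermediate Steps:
n = 522 (n = -29*(-18) = 522)
l(j(3)) - n = 3² - 1*522 = 9 - 522 = -513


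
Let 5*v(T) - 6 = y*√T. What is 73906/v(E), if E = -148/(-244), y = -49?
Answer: -135247980/86641 - 18106970*√2257/86641 ≈ -11490.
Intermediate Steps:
E = 37/61 (E = -148*(-1/244) = 37/61 ≈ 0.60656)
v(T) = 6/5 - 49*√T/5 (v(T) = 6/5 + (-49*√T)/5 = 6/5 - 49*√T/5)
73906/v(E) = 73906/(6/5 - 49*√2257/305)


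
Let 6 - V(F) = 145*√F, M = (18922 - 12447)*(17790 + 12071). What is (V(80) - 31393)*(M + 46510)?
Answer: -6070135474695 - 112169961300*√5 ≈ -6.3210e+12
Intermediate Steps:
M = 193349975 (M = 6475*29861 = 193349975)
V(F) = 6 - 145*√F
(V(80) - 31393)*(M + 46510) = ((6 - 580*√5) - 31393)*(193349975 + 46510) = ((6 - 580*√5) - 31393)*193396485 = (-31387 - 580*√5)*193396485 = -6070135474695 - 112169961300*√5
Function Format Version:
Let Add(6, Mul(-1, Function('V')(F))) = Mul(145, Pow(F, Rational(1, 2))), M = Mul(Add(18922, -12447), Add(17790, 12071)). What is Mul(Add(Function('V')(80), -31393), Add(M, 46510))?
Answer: Add(-6070135474695, Mul(-112169961300, Pow(5, Rational(1, 2)))) ≈ -6.3210e+12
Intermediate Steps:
M = 193349975 (M = Mul(6475, 29861) = 193349975)
Function('V')(F) = Add(6, Mul(-145, Pow(F, Rational(1, 2)))) (Function('V')(F) = Add(6, Mul(-1, Mul(145, Pow(F, Rational(1, 2))))) = Add(6, Mul(-145, Pow(F, Rational(1, 2)))))
Mul(Add(Function('V')(80), -31393), Add(M, 46510)) = Mul(Add(Add(6, Mul(-145, Pow(80, Rational(1, 2)))), -31393), Add(193349975, 46510)) = Mul(Add(Add(6, Mul(-145, Mul(4, Pow(5, Rational(1, 2))))), -31393), 193396485) = Mul(Add(Add(6, Mul(-580, Pow(5, Rational(1, 2)))), -31393), 193396485) = Mul(Add(-31387, Mul(-580, Pow(5, Rational(1, 2)))), 193396485) = Add(-6070135474695, Mul(-112169961300, Pow(5, Rational(1, 2))))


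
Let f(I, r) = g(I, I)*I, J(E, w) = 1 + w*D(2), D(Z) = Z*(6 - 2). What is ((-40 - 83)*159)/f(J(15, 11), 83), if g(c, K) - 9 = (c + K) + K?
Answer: -6519/8188 ≈ -0.79617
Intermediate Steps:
g(c, K) = 9 + c + 2*K (g(c, K) = 9 + ((c + K) + K) = 9 + ((K + c) + K) = 9 + (c + 2*K) = 9 + c + 2*K)
D(Z) = 4*Z (D(Z) = Z*4 = 4*Z)
J(E, w) = 1 + 8*w (J(E, w) = 1 + w*(4*2) = 1 + w*8 = 1 + 8*w)
f(I, r) = I*(9 + 3*I) (f(I, r) = (9 + I + 2*I)*I = (9 + 3*I)*I = I*(9 + 3*I))
((-40 - 83)*159)/f(J(15, 11), 83) = ((-40 - 83)*159)/((3*(1 + 8*11)*(3 + (1 + 8*11)))) = (-123*159)/((3*(1 + 88)*(3 + (1 + 88)))) = -19557*1/(267*(3 + 89)) = -19557/(3*89*92) = -19557/24564 = -19557*1/24564 = -6519/8188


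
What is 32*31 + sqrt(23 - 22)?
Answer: 993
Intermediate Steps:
32*31 + sqrt(23 - 22) = 992 + sqrt(1) = 992 + 1 = 993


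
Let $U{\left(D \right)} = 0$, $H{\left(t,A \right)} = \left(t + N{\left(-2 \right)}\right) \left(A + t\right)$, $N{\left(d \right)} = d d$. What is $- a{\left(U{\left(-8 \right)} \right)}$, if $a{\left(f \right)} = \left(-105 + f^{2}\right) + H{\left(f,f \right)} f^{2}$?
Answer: $105$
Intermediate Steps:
$N{\left(d \right)} = d^{2}$
$H{\left(t,A \right)} = \left(4 + t\right) \left(A + t\right)$ ($H{\left(t,A \right)} = \left(t + \left(-2\right)^{2}\right) \left(A + t\right) = \left(t + 4\right) \left(A + t\right) = \left(4 + t\right) \left(A + t\right)$)
$a{\left(f \right)} = -105 + f^{2} + f^{2} \left(2 f^{2} + 8 f\right)$ ($a{\left(f \right)} = \left(-105 + f^{2}\right) + \left(f^{2} + 4 f + 4 f + f f\right) f^{2} = \left(-105 + f^{2}\right) + \left(f^{2} + 4 f + 4 f + f^{2}\right) f^{2} = \left(-105 + f^{2}\right) + \left(2 f^{2} + 8 f\right) f^{2} = \left(-105 + f^{2}\right) + f^{2} \left(2 f^{2} + 8 f\right) = -105 + f^{2} + f^{2} \left(2 f^{2} + 8 f\right)$)
$- a{\left(U{\left(-8 \right)} \right)} = - (-105 + 0^{2} + 2 \cdot 0^{3} \left(4 + 0\right)) = - (-105 + 0 + 2 \cdot 0 \cdot 4) = - (-105 + 0 + 0) = \left(-1\right) \left(-105\right) = 105$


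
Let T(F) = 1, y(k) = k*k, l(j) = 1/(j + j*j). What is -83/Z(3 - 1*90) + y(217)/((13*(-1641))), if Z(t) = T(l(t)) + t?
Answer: -2279015/1834638 ≈ -1.2422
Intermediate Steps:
l(j) = 1/(j + j²)
y(k) = k²
Z(t) = 1 + t
-83/Z(3 - 1*90) + y(217)/((13*(-1641))) = -83/(1 + (3 - 1*90)) + 217²/((13*(-1641))) = -83/(1 + (3 - 90)) + 47089/(-21333) = -83/(1 - 87) + 47089*(-1/21333) = -83/(-86) - 47089/21333 = -83*(-1/86) - 47089/21333 = 83/86 - 47089/21333 = -2279015/1834638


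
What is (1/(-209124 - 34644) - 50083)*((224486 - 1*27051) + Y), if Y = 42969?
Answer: -733751036607245/60942 ≈ -1.2040e+10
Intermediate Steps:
(1/(-209124 - 34644) - 50083)*((224486 - 1*27051) + Y) = (1/(-209124 - 34644) - 50083)*((224486 - 1*27051) + 42969) = (1/(-243768) - 50083)*((224486 - 27051) + 42969) = (-1/243768 - 50083)*(197435 + 42969) = -12208632745/243768*240404 = -733751036607245/60942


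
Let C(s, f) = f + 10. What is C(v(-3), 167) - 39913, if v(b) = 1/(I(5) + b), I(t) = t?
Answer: -39736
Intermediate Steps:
v(b) = 1/(5 + b)
C(s, f) = 10 + f
C(v(-3), 167) - 39913 = (10 + 167) - 39913 = 177 - 39913 = -39736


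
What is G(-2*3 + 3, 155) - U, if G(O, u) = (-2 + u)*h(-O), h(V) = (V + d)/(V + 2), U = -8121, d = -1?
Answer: 40911/5 ≈ 8182.2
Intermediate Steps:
h(V) = (-1 + V)/(2 + V) (h(V) = (V - 1)/(V + 2) = (-1 + V)/(2 + V))
G(O, u) = (-1 - O)*(-2 + u)/(2 - O) (G(O, u) = (-2 + u)*((-1 - O)/(2 - O)) = (-1 - O)*(-2 + u)/(2 - O))
G(-2*3 + 3, 155) - U = (1 + (-2*3 + 3))*(-2 + 155)/(-2 + (-2*3 + 3)) - 1*(-8121) = (1 + (-6 + 3))*153/(-2 + (-6 + 3)) + 8121 = (1 - 3)*153/(-2 - 3) + 8121 = -2*153/(-5) + 8121 = -1/5*(-2)*153 + 8121 = 306/5 + 8121 = 40911/5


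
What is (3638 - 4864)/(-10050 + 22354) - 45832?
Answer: -281959077/6152 ≈ -45832.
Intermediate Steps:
(3638 - 4864)/(-10050 + 22354) - 45832 = -1226/12304 - 45832 = -1226*1/12304 - 45832 = -613/6152 - 45832 = -281959077/6152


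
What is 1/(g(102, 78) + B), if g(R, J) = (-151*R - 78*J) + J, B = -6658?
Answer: -1/28066 ≈ -3.5630e-5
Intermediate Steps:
g(R, J) = -151*R - 77*J
1/(g(102, 78) + B) = 1/((-151*102 - 77*78) - 6658) = 1/((-15402 - 6006) - 6658) = 1/(-21408 - 6658) = 1/(-28066) = -1/28066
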